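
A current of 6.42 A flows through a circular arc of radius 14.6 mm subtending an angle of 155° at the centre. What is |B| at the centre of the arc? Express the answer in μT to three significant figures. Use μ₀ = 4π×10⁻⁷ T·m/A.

B ≈ 119 μT

The Biot–Savart field of a circular arc at its centre is B = μ₀Iφ/(4πR), with φ = 2.705 rad.
B = (4π×10⁻⁷ × 6.42 × 2.705) / (4π × 0.0146) = 1.19×10⁻⁴ T.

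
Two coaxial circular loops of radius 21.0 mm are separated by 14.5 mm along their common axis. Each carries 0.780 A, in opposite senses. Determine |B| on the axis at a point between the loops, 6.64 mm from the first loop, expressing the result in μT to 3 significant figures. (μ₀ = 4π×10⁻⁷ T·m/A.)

Each loop contributes B = μ₀IR²/[2(R²+z²)^(3/2)] on the axis, with z measured from that loop.
Loop 1 (z = 0.00664 m): B₁ = 2.02×10⁻⁵ T. Loop 2 (z = 0.00786 m): B₂ = 1.92×10⁻⁵ T.
The fields oppose: B = |B₁ − B₂| = 1.06×10⁻⁶ T.

B ≈ 1.06 μT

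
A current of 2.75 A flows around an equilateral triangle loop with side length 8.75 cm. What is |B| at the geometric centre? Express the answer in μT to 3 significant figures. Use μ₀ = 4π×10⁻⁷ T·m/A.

Each side is a finite straight segment at perpendicular distance d = a/(2 tan(π/3)) = 0.02526 m from the centre, with end-angles ±π/3.
One side contributes B₁ = (μ₀I/4πd)·2 sin(π/3) = 1.89×10⁻⁵ T.
All 3 sides add in the same direction: B = 3 × 1.89×10⁻⁵ = 5.66×10⁻⁵ T.

B ≈ 56.6 μT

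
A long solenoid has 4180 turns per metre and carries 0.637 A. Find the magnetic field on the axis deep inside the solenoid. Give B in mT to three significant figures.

Inside a long solenoid, B = μ₀nI with n = 4180 turns/m.
B = 4π×10⁻⁷ × 4180 × 0.637 = 3.35×10⁻³ T.

B ≈ 3.35 mT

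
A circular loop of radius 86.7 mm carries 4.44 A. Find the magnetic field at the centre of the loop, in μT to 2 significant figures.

B ≈ 32 μT

At the centre of a circular loop the Biot–Savart law gives B = μ₀I/(2R).
B = (4π×10⁻⁷ × 4.44) / (2 × 0.0867) = 3.22×10⁻⁵ T.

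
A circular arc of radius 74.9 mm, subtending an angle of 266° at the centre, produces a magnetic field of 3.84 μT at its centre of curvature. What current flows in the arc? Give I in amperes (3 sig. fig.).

For a circular arc, B = μ₀Iφ/(4πR) with φ in radians; here φ = 4.643 rad.
So I = 4πRB/(μ₀φ) = 4π × 0.0749 × 3.84×10⁻⁶ / (4π×10⁻⁷ × 4.643) = 0.620 A.

I ≈ 0.620 A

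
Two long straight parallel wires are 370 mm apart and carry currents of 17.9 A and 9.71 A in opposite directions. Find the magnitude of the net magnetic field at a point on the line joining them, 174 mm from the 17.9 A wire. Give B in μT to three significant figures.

Each long wire gives B = μ₀I/(2πd). Distances are d₁ = 0.174 m and d₂ = 0.196 m.
B₁ = 2.06×10⁻⁵ T, B₂ = 9.91×10⁻⁶ T.
Between antiparallel currents both contributions point the same way, so they add. B = B₁ + B₂ = 2.06×10⁻⁵ + 9.91×10⁻⁶ = 3.05×10⁻⁵ T.

B ≈ 30.5 μT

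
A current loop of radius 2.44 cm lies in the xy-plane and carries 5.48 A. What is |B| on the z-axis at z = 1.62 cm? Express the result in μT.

B ≈ 81.6 μT

On the axis of a circular loop, B = μ₀IR² / [2(R²+z²)^(3/2)].
R² + z² = (0.0244)² + (0.0162)² = 0.0008578 m², and (R²+z²)^(3/2) = 2.51×10⁻⁵ m³.
B = (4π×10⁻⁷ × 5.48 × 0.0005954) / (2 × 2.51×10⁻⁵) = 8.16×10⁻⁵ T.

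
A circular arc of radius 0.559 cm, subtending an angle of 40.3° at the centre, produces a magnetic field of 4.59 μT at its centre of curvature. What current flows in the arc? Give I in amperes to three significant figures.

For a circular arc, B = μ₀Iφ/(4πR) with φ in radians; here φ = 0.7034 rad.
So I = 4πRB/(μ₀φ) = 4π × 0.00559 × 4.59×10⁻⁶ / (4π×10⁻⁷ × 0.7034) = 0.365 A.

I ≈ 0.365 A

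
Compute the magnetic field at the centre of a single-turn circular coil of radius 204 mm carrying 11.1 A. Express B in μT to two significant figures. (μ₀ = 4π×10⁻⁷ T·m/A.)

At the centre of a circular loop the Biot–Savart law gives B = μ₀I/(2R).
B = (4π×10⁻⁷ × 11.1) / (2 × 0.204) = 3.42×10⁻⁵ T.

B ≈ 34 μT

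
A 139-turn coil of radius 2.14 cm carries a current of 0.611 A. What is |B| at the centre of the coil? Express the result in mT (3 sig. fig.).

For an N-turn flat coil, B = Nμ₀I/(2R) with R = 0.0214 m.
B = 139 × 1.79×10⁻⁵ T = 2.49×10⁻³ T.

B ≈ 2.49 mT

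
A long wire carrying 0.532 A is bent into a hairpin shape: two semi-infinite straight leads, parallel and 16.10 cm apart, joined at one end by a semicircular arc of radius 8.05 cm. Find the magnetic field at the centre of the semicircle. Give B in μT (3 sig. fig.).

B ≈ 3.40 μT

The semicircular arc contributes B_arc = μ₀I·π/(4πR) = μ₀I/(4R) = 2.08×10⁻⁶ T.
Each semi-infinite lead is at perpendicular distance R = 0.0805 m from the centre, with the perpendicular foot at its near end, so it contributes μ₀I/(4πR); both point the same way, together 1.32×10⁻⁶ T.
Arc and leads all point the same direction: B = 2.08×10⁻⁶ + 1.32×10⁻⁶ = 3.40×10⁻⁶ T.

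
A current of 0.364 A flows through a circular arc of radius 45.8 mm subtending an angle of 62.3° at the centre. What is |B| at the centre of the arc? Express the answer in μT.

B ≈ 0.864 μT

The Biot–Savart field of a circular arc at its centre is B = μ₀Iφ/(4πR), with φ = 1.087 rad.
B = (4π×10⁻⁷ × 0.364 × 1.087) / (4π × 0.0458) = 8.64×10⁻⁷ T.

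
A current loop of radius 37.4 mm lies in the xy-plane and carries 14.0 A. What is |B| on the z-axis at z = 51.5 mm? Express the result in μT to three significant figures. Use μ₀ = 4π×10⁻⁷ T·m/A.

On the axis of a circular loop, B = μ₀IR² / [2(R²+z²)^(3/2)].
R² + z² = (0.0374)² + (0.0515)² = 0.004051 m², and (R²+z²)^(3/2) = 2.58×10⁻⁴ m³.
B = (4π×10⁻⁷ × 14.0 × 0.001399) / (2 × 2.58×10⁻⁴) = 4.77×10⁻⁵ T.

B ≈ 47.7 μT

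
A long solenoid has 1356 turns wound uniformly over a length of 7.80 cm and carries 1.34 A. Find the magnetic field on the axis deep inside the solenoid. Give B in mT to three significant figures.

Inside a long solenoid, B = μ₀nI with n = 1.738×10⁴ turns/m.
B = 4π×10⁻⁷ × 1.738×10⁴ × 1.34 = 2.93×10⁻² T.

B ≈ 29.3 mT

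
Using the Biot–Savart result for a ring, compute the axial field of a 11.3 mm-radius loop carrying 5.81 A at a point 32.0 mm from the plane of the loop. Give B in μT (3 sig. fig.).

On the axis of a circular loop, B = μ₀IR² / [2(R²+z²)^(3/2)].
R² + z² = (0.0113)² + (0.032)² = 0.001152 m², and (R²+z²)^(3/2) = 3.91×10⁻⁵ m³.
B = (4π×10⁻⁷ × 5.81 × 0.0001277) / (2 × 3.91×10⁻⁵) = 1.19×10⁻⁵ T.

B ≈ 11.9 μT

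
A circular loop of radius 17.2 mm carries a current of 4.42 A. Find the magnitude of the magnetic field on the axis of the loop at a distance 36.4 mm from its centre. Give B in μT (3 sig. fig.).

B ≈ 12.6 μT

On the axis of a circular loop, B = μ₀IR² / [2(R²+z²)^(3/2)].
R² + z² = (0.0172)² + (0.0364)² = 0.001621 m², and (R²+z²)^(3/2) = 6.53×10⁻⁵ m³.
B = (4π×10⁻⁷ × 4.42 × 0.0002958) / (2 × 6.53×10⁻⁵) = 1.26×10⁻⁵ T.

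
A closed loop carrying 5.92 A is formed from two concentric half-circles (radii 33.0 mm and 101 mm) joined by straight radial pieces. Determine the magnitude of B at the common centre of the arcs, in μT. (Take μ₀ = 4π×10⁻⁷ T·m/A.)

B ≈ 37.9 μT

The radial connectors point toward the centre, so dl × r̂ = 0 and they contribute nothing.
Each semicircle gives μ₀I/(4R): inner arc 5.64×10⁻⁵ T, outer arc 1.84×10⁻⁵ T.
The two arcs carry current in opposite angular senses, so their fields oppose: B = |5.64×10⁻⁵ − 1.84×10⁻⁵| = 3.79×10⁻⁵ T.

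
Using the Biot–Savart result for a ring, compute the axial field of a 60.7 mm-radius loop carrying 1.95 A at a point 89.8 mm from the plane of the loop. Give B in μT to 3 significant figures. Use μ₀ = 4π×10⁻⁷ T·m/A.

B ≈ 3.55 μT

On the axis of a circular loop, B = μ₀IR² / [2(R²+z²)^(3/2)].
R² + z² = (0.0607)² + (0.0898)² = 0.01175 m², and (R²+z²)^(3/2) = 1.27×10⁻³ m³.
B = (4π×10⁻⁷ × 1.95 × 0.003684) / (2 × 1.27×10⁻³) = 3.55×10⁻⁶ T.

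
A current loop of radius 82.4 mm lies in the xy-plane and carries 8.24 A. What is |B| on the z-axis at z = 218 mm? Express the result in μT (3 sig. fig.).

On the axis of a circular loop, B = μ₀IR² / [2(R²+z²)^(3/2)].
R² + z² = (0.0824)² + (0.218)² = 0.05431 m², and (R²+z²)^(3/2) = 1.27×10⁻² m³.
B = (4π×10⁻⁷ × 8.24 × 0.00679) / (2 × 1.27×10⁻²) = 2.78×10⁻⁶ T.

B ≈ 2.78 μT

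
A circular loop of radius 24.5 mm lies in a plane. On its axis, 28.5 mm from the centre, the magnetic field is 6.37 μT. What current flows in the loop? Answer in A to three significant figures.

On the axis of a loop, B = μ₀IR²/[2(R²+z²)^(3/2)], so I = 2B(R²+z²)^(3/2)/(μ₀R²).
R² + z² = 0.0006003 + 0.0008123 = 0.001413 m²; raised to 3/2 gives 5.31×10⁻⁵ m³.
I = 2 × 6.37×10⁻⁶ × 5.31×10⁻⁵ / (1.26×10⁻⁶ × 0.0006003) = 0.897 A.

I ≈ 0.897 A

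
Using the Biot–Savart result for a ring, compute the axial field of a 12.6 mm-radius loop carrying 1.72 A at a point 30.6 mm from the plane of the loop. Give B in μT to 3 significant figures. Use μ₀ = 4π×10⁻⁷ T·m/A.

B ≈ 4.73 μT

On the axis of a circular loop, B = μ₀IR² / [2(R²+z²)^(3/2)].
R² + z² = (0.0126)² + (0.0306)² = 0.001095 m², and (R²+z²)^(3/2) = 3.62×10⁻⁵ m³.
B = (4π×10⁻⁷ × 1.72 × 0.0001588) / (2 × 3.62×10⁻⁵) = 4.73×10⁻⁶ T.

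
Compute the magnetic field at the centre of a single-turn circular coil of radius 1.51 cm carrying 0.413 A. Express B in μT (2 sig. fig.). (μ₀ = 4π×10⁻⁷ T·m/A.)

At the centre of a circular loop the Biot–Savart law gives B = μ₀I/(2R).
B = (4π×10⁻⁷ × 0.413) / (2 × 0.0151) = 1.72×10⁻⁵ T.

B ≈ 17 μT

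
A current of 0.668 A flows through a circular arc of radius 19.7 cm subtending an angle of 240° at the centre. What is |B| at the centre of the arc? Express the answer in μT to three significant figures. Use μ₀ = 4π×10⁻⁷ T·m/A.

The Biot–Savart field of a circular arc at its centre is B = μ₀Iφ/(4πR), with φ = 4.189 rad.
B = (4π×10⁻⁷ × 0.668 × 4.189) / (4π × 0.197) = 1.42×10⁻⁶ T.

B ≈ 1.42 μT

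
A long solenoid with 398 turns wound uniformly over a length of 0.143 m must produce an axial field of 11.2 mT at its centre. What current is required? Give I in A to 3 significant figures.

Inside a long solenoid B = μ₀nI with n = 2783 m⁻¹, so I = B/(μ₀n).
I = 1.12×10⁻² / (4π×10⁻⁷ × 2783) = 3.20 A.

I ≈ 3.20 A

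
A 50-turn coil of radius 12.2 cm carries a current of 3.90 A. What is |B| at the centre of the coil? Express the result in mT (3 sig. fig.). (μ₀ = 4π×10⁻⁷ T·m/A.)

For an N-turn flat coil, B = Nμ₀I/(2R) with R = 0.122 m.
B = 50 × 2.01×10⁻⁵ T = 1.00×10⁻³ T.

B ≈ 1.00 mT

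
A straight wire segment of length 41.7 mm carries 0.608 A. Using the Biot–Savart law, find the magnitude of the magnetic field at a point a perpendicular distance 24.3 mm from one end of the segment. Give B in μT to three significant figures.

For a finite straight segment, B = (μ₀I/4πd)(sinθ₁ + sinθ₂), where θ₁, θ₂ are the angles from the perpendicular to each end.
The perpendicular foot is at one end, so the two end-offsets along the wire are 0 and L = 0.0417 m.
sinθ₁ = 0/√(0²+0.0243²) = 0.0000; sinθ₂ = 0.0417/√(0.0417²+0.0243²) = 0.8640.
B = (4π×10⁻⁷ × 0.608) / (4π × 0.0243) × (0.0000 + 0.8640) = 2.16×10⁻⁶ T.

B ≈ 2.16 μT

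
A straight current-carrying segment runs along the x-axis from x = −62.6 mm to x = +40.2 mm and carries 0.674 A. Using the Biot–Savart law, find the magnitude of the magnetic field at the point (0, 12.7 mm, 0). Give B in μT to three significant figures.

B ≈ 10.3 μT

For a finite straight segment, B = (μ₀I/4πd)(sinθ₁ + sinθ₂), where θ₁, θ₂ are the angles from the perpendicular to each end.
The perpendicular distance is d = 0.0127 m; the end-offsets along the wire are a = 0.0626 m and b = 0.0402 m.
sinθ₁ = 0.0626/√(0.0626²+0.0127²) = 0.9800; sinθ₂ = 0.0402/√(0.0402²+0.0127²) = 0.9535.
B = (4π×10⁻⁷ × 0.674) / (4π × 0.0127) × (0.9800 + 0.9535) = 1.03×10⁻⁵ T.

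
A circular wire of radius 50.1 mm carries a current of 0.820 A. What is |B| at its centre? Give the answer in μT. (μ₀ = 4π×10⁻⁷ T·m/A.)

At the centre of a circular loop the Biot–Savart law gives B = μ₀I/(2R).
B = (4π×10⁻⁷ × 0.820) / (2 × 0.0501) = 1.03×10⁻⁵ T.

B ≈ 10.3 μT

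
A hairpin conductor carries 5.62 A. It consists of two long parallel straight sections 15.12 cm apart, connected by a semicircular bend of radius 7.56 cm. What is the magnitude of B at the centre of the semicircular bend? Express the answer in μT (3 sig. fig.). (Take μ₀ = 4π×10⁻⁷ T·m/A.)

The semicircular arc contributes B_arc = μ₀I·π/(4πR) = μ₀I/(4R) = 2.34×10⁻⁵ T.
Each semi-infinite lead is at perpendicular distance R = 0.0756 m from the centre, with the perpendicular foot at its near end, so it contributes μ₀I/(4πR); both point the same way, together 1.49×10⁻⁵ T.
Arc and leads all point the same direction: B = 2.34×10⁻⁵ + 1.49×10⁻⁵ = 3.82×10⁻⁵ T.

B ≈ 38.2 μT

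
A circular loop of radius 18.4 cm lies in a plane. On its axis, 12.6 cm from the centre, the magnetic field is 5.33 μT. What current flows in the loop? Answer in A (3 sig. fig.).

I ≈ 2.78 A

On the axis of a loop, B = μ₀IR²/[2(R²+z²)^(3/2)], so I = 2B(R²+z²)^(3/2)/(μ₀R²).
R² + z² = 0.03386 + 0.01588 = 0.04973 m²; raised to 3/2 gives 1.11×10⁻² m³.
I = 2 × 5.33×10⁻⁶ × 1.11×10⁻² / (1.26×10⁻⁶ × 0.03386) = 2.78 A.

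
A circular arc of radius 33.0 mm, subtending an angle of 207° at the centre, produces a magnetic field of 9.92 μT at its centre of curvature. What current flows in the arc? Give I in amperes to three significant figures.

I ≈ 0.906 A

For a circular arc, B = μ₀Iφ/(4πR) with φ in radians; here φ = 3.613 rad.
So I = 4πRB/(μ₀φ) = 4π × 0.033 × 9.92×10⁻⁶ / (4π×10⁻⁷ × 3.613) = 0.906 A.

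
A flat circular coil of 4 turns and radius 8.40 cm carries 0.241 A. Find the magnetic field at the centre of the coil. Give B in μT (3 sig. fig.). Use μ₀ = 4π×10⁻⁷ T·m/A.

B ≈ 7.21 μT

For an N-turn flat coil, B = Nμ₀I/(2R) with R = 0.084 m.
B = 4 × 1.80×10⁻⁶ T = 7.21×10⁻⁶ T.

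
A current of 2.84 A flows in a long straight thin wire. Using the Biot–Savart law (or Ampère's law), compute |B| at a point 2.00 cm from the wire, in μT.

For an infinitely long straight wire, B = μ₀I/(2πd).
B = (4π×10⁻⁷ × 2.84) / (2π × 0.02) = 2.84×10⁻⁵ T.

B ≈ 28.4 μT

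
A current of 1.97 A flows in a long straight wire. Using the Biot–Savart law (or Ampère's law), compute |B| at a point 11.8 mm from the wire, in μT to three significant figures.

B ≈ 33.4 μT

For an infinitely long straight wire, B = μ₀I/(2πd).
B = (4π×10⁻⁷ × 1.97) / (2π × 0.0118) = 3.34×10⁻⁵ T.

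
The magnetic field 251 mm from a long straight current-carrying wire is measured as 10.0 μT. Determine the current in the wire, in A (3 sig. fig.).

I ≈ 12.6 A

For a long straight wire B = μ₀I/(2πd), so I = 2πdB/μ₀.
I = 2π × 0.251 × 1.00×10⁻⁵ / (4π×10⁻⁷) = 12.6 A.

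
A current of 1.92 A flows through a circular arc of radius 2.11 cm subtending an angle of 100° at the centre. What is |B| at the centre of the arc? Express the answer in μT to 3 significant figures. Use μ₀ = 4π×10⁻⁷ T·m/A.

The Biot–Savart field of a circular arc at its centre is B = μ₀Iφ/(4πR), with φ = 1.745 rad.
B = (4π×10⁻⁷ × 1.92 × 1.745) / (4π × 0.0211) = 1.59×10⁻⁵ T.

B ≈ 15.9 μT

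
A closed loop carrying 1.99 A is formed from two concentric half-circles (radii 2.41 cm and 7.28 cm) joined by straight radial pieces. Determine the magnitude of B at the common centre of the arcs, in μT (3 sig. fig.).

B ≈ 17.4 μT

The radial connectors point toward the centre, so dl × r̂ = 0 and they contribute nothing.
Each semicircle gives μ₀I/(4R): inner arc 2.59×10⁻⁵ T, outer arc 8.59×10⁻⁶ T.
The two arcs carry current in opposite angular senses, so their fields oppose: B = |2.59×10⁻⁵ − 8.59×10⁻⁶| = 1.74×10⁻⁵ T.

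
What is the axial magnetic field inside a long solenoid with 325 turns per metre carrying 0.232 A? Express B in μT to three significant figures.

B ≈ 94.8 μT

Inside a long solenoid, B = μ₀nI with n = 325 turns/m.
B = 4π×10⁻⁷ × 325 × 0.232 = 9.48×10⁻⁵ T.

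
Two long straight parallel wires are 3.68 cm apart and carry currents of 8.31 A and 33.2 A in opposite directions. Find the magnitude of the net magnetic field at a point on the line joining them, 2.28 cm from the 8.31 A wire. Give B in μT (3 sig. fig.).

B ≈ 547 μT

Each long wire gives B = μ₀I/(2πd). Distances are d₁ = 0.0228 m and d₂ = 0.014 m.
B₁ = 7.29×10⁻⁵ T, B₂ = 4.74×10⁻⁴ T.
Between antiparallel currents both contributions point the same way, so they add. B = B₁ + B₂ = 7.29×10⁻⁵ + 4.74×10⁻⁴ = 5.47×10⁻⁴ T.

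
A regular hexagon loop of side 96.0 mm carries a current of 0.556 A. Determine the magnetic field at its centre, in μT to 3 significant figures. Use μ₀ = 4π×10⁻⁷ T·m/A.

B ≈ 4.01 μT

Each side is a finite straight segment at perpendicular distance d = a/(2 tan(π/6)) = 0.08314 m from the centre, with end-angles ±π/6.
One side contributes B₁ = (μ₀I/4πd)·2 sin(π/6) = 6.69×10⁻⁷ T.
All 6 sides add in the same direction: B = 6 × 6.69×10⁻⁷ = 4.01×10⁻⁶ T.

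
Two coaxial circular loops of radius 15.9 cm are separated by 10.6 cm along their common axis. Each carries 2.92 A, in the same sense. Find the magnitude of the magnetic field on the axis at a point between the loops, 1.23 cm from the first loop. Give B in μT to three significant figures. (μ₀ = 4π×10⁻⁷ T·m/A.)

Each loop contributes B = μ₀IR²/[2(R²+z²)^(3/2)] on the axis, with z measured from that loop.
Loop 1 (z = 0.0123 m): B₁ = 1.14×10⁻⁵ T. Loop 2 (z = 0.0937 m): B₂ = 7.38×10⁻⁶ T.
The fields add: B = B₁ + B₂ = 1.88×10⁻⁵ T.

B ≈ 18.8 μT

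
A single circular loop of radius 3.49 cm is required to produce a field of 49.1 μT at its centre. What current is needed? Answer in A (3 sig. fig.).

I ≈ 2.73 A

At the centre of a circular loop B = μ₀I/(2R), so I = 2RB/μ₀.
With R = 0.0349 m, I = 2 × 0.0349 × 4.91×10⁻⁵ / (4π×10⁻⁷) = 2.73 A.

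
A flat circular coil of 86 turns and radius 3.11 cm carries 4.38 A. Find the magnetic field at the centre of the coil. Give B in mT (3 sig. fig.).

B ≈ 7.61 mT

For an N-turn flat coil, B = Nμ₀I/(2R) with R = 0.0311 m.
B = 86 × 8.85×10⁻⁵ T = 7.61×10⁻³ T.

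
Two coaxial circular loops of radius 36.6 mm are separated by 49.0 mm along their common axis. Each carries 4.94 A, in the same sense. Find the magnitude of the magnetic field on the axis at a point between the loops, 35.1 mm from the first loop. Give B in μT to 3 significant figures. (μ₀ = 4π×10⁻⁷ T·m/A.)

Each loop contributes B = μ₀IR²/[2(R²+z²)^(3/2)] on the axis, with z measured from that loop.
Loop 1 (z = 0.0351 m): B₁ = 3.19×10⁻⁵ T. Loop 2 (z = 0.0139 m): B₂ = 6.93×10⁻⁵ T.
The fields add: B = B₁ + B₂ = 1.01×10⁻⁴ T.

B ≈ 101 μT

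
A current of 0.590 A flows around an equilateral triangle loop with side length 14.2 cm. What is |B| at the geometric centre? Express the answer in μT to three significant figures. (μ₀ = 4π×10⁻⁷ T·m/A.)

Each side is a finite straight segment at perpendicular distance d = a/(2 tan(π/3)) = 0.04099 m from the centre, with end-angles ±π/3.
One side contributes B₁ = (μ₀I/4πd)·2 sin(π/3) = 2.49×10⁻⁶ T.
All 3 sides add in the same direction: B = 3 × 2.49×10⁻⁶ = 7.48×10⁻⁶ T.

B ≈ 7.48 μT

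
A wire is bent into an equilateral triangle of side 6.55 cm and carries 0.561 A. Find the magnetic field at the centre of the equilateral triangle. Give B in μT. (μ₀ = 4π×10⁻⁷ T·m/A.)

Each side is a finite straight segment at perpendicular distance d = a/(2 tan(π/3)) = 0.01891 m from the centre, with end-angles ±π/3.
One side contributes B₁ = (μ₀I/4πd)·2 sin(π/3) = 5.14×10⁻⁶ T.
All 3 sides add in the same direction: B = 3 × 5.14×10⁻⁶ = 1.54×10⁻⁵ T.

B ≈ 15.4 μT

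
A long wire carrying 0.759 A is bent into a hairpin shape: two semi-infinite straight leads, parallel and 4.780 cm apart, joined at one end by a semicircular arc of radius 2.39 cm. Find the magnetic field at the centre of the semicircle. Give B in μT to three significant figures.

B ≈ 16.3 μT

The semicircular arc contributes B_arc = μ₀I·π/(4πR) = μ₀I/(4R) = 9.98×10⁻⁶ T.
Each semi-infinite lead is at perpendicular distance R = 0.0239 m from the centre, with the perpendicular foot at its near end, so it contributes μ₀I/(4πR); both point the same way, together 6.35×10⁻⁶ T.
Arc and leads all point the same direction: B = 9.98×10⁻⁶ + 6.35×10⁻⁶ = 1.63×10⁻⁵ T.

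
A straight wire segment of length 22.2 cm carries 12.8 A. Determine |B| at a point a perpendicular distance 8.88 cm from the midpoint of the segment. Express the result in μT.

B ≈ 22.5 μT

For a finite straight segment, B = (μ₀I/4πd)(sinθ₁ + sinθ₂), where θ₁, θ₂ are the angles from the perpendicular to each end.
The perpendicular from the point meets the wire at its midpoint, so each end is L/2 = 0.111 m away along the wire.
sinθ₁ = 0.111/√(0.111²+0.0888²) = 0.7809; sinθ₂ = 0.111/√(0.111²+0.0888²) = 0.7809.
B = (4π×10⁻⁷ × 12.8) / (4π × 0.0888) × (0.7809 + 0.7809) = 2.25×10⁻⁵ T.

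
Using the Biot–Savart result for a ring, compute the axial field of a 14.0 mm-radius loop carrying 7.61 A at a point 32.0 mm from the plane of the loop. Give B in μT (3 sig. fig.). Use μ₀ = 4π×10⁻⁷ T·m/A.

On the axis of a circular loop, B = μ₀IR² / [2(R²+z²)^(3/2)].
R² + z² = (0.014)² + (0.032)² = 0.00122 m², and (R²+z²)^(3/2) = 4.26×10⁻⁵ m³.
B = (4π×10⁻⁷ × 7.61 × 0.000196) / (2 × 4.26×10⁻⁵) = 2.20×10⁻⁵ T.

B ≈ 22.0 μT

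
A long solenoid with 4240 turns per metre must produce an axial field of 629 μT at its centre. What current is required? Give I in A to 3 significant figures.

Inside a long solenoid B = μ₀nI with n = 4240 m⁻¹, so I = B/(μ₀n).
I = 6.29×10⁻⁴ / (4π×10⁻⁷ × 4240) = 0.118 A.

I ≈ 0.118 A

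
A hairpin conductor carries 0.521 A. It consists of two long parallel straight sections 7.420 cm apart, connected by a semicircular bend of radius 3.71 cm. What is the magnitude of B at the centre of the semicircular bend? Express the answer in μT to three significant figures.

B ≈ 7.22 μT

The semicircular arc contributes B_arc = μ₀I·π/(4πR) = μ₀I/(4R) = 4.41×10⁻⁶ T.
Each semi-infinite lead is at perpendicular distance R = 0.0371 m from the centre, with the perpendicular foot at its near end, so it contributes μ₀I/(4πR); both point the same way, together 2.81×10⁻⁶ T.
Arc and leads all point the same direction: B = 4.41×10⁻⁶ + 2.81×10⁻⁶ = 7.22×10⁻⁶ T.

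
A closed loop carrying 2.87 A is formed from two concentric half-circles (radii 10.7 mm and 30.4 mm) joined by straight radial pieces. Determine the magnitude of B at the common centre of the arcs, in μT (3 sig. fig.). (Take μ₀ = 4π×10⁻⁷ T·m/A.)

B ≈ 54.6 μT

The radial connectors point toward the centre, so dl × r̂ = 0 and they contribute nothing.
Each semicircle gives μ₀I/(4R): inner arc 8.43×10⁻⁵ T, outer arc 2.97×10⁻⁵ T.
The two arcs carry current in opposite angular senses, so their fields oppose: B = |8.43×10⁻⁵ − 2.97×10⁻⁵| = 5.46×10⁻⁵ T.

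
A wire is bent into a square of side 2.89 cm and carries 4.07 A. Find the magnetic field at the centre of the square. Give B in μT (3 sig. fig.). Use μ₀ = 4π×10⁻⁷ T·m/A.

Each side is a finite straight segment at perpendicular distance d = a/(2 tan(π/4)) = 0.01445 m from the centre, with end-angles ±π/4.
One side contributes B₁ = (μ₀I/4πd)·2 sin(π/4) = 3.98×10⁻⁵ T.
All 4 sides add in the same direction: B = 4 × 3.98×10⁻⁵ = 1.59×10⁻⁴ T.

B ≈ 159 μT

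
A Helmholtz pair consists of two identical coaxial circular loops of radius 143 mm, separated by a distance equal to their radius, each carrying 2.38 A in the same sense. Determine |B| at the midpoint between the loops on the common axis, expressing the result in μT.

Each loop contributes B = μ₀IR²/[2(R²+z²)^(3/2)] on the axis, with z measured from that loop.
Loop 1 (z = 0.0715 m): B₁ = 7.48×10⁻⁶ T. Loop 2 (z = 0.0715 m): B₂ = 7.48×10⁻⁶ T.
The fields add: B = B₁ + B₂ = 1.50×10⁻⁵ T.

B ≈ 15.0 μT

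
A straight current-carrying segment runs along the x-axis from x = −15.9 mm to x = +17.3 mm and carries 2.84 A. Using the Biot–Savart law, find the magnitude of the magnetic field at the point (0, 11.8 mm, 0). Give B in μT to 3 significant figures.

For a finite straight segment, B = (μ₀I/4πd)(sinθ₁ + sinθ₂), where θ₁, θ₂ are the angles from the perpendicular to each end.
The perpendicular distance is d = 0.0118 m; the end-offsets along the wire are a = 0.0159 m and b = 0.0173 m.
sinθ₁ = 0.0159/√(0.0159²+0.0118²) = 0.8030; sinθ₂ = 0.0173/√(0.0173²+0.0118²) = 0.8261.
B = (4π×10⁻⁷ × 2.84) / (4π × 0.0118) × (0.8030 + 0.8261) = 3.92×10⁻⁵ T.

B ≈ 39.2 μT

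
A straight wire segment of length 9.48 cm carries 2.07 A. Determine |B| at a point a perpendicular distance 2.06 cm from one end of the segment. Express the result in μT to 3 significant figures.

B ≈ 9.82 μT

For a finite straight segment, B = (μ₀I/4πd)(sinθ₁ + sinθ₂), where θ₁, θ₂ are the angles from the perpendicular to each end.
The perpendicular foot is at one end, so the two end-offsets along the wire are 0 and L = 0.0948 m.
sinθ₁ = 0/√(0²+0.0206²) = 0.0000; sinθ₂ = 0.0948/√(0.0948²+0.0206²) = 0.9772.
B = (4π×10⁻⁷ × 2.07) / (4π × 0.0206) × (0.0000 + 0.9772) = 9.82×10⁻⁶ T.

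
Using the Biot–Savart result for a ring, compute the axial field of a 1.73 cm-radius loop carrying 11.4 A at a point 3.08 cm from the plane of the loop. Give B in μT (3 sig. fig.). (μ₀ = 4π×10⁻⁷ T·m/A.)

B ≈ 48.6 μT

On the axis of a circular loop, B = μ₀IR² / [2(R²+z²)^(3/2)].
R² + z² = (0.0173)² + (0.0308)² = 0.001248 m², and (R²+z²)^(3/2) = 4.41×10⁻⁵ m³.
B = (4π×10⁻⁷ × 11.4 × 0.0002993) / (2 × 4.41×10⁻⁵) = 4.86×10⁻⁵ T.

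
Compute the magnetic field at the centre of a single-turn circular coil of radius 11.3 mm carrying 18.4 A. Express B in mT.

At the centre of a circular loop the Biot–Savart law gives B = μ₀I/(2R).
B = (4π×10⁻⁷ × 18.4) / (2 × 0.0113) = 1.02×10⁻³ T.

B ≈ 1.02 mT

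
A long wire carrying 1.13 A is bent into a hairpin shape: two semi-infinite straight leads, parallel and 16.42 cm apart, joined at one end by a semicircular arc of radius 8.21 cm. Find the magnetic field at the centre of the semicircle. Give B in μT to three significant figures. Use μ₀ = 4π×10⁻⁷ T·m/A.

B ≈ 7.08 μT

The semicircular arc contributes B_arc = μ₀I·π/(4πR) = μ₀I/(4R) = 4.32×10⁻⁶ T.
Each semi-infinite lead is at perpendicular distance R = 0.0821 m from the centre, with the perpendicular foot at its near end, so it contributes μ₀I/(4πR); both point the same way, together 2.75×10⁻⁶ T.
Arc and leads all point the same direction: B = 4.32×10⁻⁶ + 2.75×10⁻⁶ = 7.08×10⁻⁶ T.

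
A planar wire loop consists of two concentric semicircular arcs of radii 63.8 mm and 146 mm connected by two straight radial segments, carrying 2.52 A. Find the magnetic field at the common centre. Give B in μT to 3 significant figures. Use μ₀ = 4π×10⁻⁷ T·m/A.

The radial connectors point toward the centre, so dl × r̂ = 0 and they contribute nothing.
Each semicircle gives μ₀I/(4R): inner arc 1.24×10⁻⁵ T, outer arc 5.42×10⁻⁶ T.
The two arcs carry current in opposite angular senses, so their fields oppose: B = |1.24×10⁻⁵ − 5.42×10⁻⁶| = 6.99×10⁻⁶ T.

B ≈ 6.99 μT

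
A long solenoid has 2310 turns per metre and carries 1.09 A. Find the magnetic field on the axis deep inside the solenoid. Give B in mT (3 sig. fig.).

Inside a long solenoid, B = μ₀nI with n = 2310 turns/m.
B = 4π×10⁻⁷ × 2310 × 1.09 = 3.16×10⁻³ T.

B ≈ 3.16 mT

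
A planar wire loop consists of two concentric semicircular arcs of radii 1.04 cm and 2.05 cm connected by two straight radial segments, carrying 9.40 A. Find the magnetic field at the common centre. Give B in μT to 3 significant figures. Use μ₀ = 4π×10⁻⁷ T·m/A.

B ≈ 140 μT

The radial connectors point toward the centre, so dl × r̂ = 0 and they contribute nothing.
Each semicircle gives μ₀I/(4R): inner arc 2.84×10⁻⁴ T, outer arc 1.44×10⁻⁴ T.
The two arcs carry current in opposite angular senses, so their fields oppose: B = |2.84×10⁻⁴ − 1.44×10⁻⁴| = 1.40×10⁻⁴ T.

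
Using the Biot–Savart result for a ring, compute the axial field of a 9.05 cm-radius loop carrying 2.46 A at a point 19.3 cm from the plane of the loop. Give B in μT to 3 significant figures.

B ≈ 1.31 μT

On the axis of a circular loop, B = μ₀IR² / [2(R²+z²)^(3/2)].
R² + z² = (0.0905)² + (0.193)² = 0.04544 m², and (R²+z²)^(3/2) = 9.69×10⁻³ m³.
B = (4π×10⁻⁷ × 2.46 × 0.00819) / (2 × 9.69×10⁻³) = 1.31×10⁻⁶ T.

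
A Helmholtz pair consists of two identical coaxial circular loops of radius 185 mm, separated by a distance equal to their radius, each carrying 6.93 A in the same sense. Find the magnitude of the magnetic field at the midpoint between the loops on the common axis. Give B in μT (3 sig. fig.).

B ≈ 33.7 μT

Each loop contributes B = μ₀IR²/[2(R²+z²)^(3/2)] on the axis, with z measured from that loop.
Loop 1 (z = 0.0925 m): B₁ = 1.68×10⁻⁵ T. Loop 2 (z = 0.0925 m): B₂ = 1.68×10⁻⁵ T.
The fields add: B = B₁ + B₂ = 3.37×10⁻⁵ T.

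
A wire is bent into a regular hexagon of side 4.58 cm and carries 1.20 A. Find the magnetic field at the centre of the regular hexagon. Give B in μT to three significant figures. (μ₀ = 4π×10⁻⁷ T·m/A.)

Each side is a finite straight segment at perpendicular distance d = a/(2 tan(π/6)) = 0.03966 m from the centre, with end-angles ±π/6.
One side contributes B₁ = (μ₀I/4πd)·2 sin(π/6) = 3.03×10⁻⁶ T.
All 6 sides add in the same direction: B = 6 × 3.03×10⁻⁶ = 1.82×10⁻⁵ T.

B ≈ 18.2 μT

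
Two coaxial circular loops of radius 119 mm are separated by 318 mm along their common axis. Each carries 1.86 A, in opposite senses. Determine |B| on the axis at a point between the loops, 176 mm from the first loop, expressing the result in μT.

B ≈ 0.877 μT

Each loop contributes B = μ₀IR²/[2(R²+z²)^(3/2)] on the axis, with z measured from that loop.
Loop 1 (z = 0.176 m): B₁ = 1.73×10⁻⁶ T. Loop 2 (z = 0.142 m): B₂ = 2.60×10⁻⁶ T.
The fields oppose: B = |B₁ − B₂| = 8.77×10⁻⁷ T.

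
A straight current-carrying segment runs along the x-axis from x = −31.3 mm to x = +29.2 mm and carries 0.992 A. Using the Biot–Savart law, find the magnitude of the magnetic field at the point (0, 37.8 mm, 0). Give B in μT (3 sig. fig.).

For a finite straight segment, B = (μ₀I/4πd)(sinθ₁ + sinθ₂), where θ₁, θ₂ are the angles from the perpendicular to each end.
The perpendicular distance is d = 0.0378 m; the end-offsets along the wire are a = 0.0313 m and b = 0.0292 m.
sinθ₁ = 0.0313/√(0.0313²+0.0378²) = 0.6378; sinθ₂ = 0.0292/√(0.0292²+0.0378²) = 0.6113.
B = (4π×10⁻⁷ × 0.992) / (4π × 0.0378) × (0.6378 + 0.6113) = 3.28×10⁻⁶ T.

B ≈ 3.28 μT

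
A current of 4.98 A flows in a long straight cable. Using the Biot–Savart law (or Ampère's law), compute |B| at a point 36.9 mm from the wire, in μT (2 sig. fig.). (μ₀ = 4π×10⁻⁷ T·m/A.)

B ≈ 27 μT

For an infinitely long straight wire, B = μ₀I/(2πd).
B = (4π×10⁻⁷ × 4.98) / (2π × 0.0369) = 2.70×10⁻⁵ T.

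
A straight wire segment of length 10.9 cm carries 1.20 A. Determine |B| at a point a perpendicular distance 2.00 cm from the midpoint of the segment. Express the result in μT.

B ≈ 11.3 μT

For a finite straight segment, B = (μ₀I/4πd)(sinθ₁ + sinθ₂), where θ₁, θ₂ are the angles from the perpendicular to each end.
The perpendicular from the point meets the wire at its midpoint, so each end is L/2 = 0.0545 m away along the wire.
sinθ₁ = 0.0545/√(0.0545²+0.02²) = 0.9388; sinθ₂ = 0.0545/√(0.0545²+0.02²) = 0.9388.
B = (4π×10⁻⁷ × 1.20) / (4π × 0.02) × (0.9388 + 0.9388) = 1.13×10⁻⁵ T.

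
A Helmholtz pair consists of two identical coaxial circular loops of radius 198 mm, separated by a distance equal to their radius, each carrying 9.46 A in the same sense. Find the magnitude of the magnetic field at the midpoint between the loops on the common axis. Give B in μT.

B ≈ 43.0 μT

Each loop contributes B = μ₀IR²/[2(R²+z²)^(3/2)] on the axis, with z measured from that loop.
Loop 1 (z = 0.099 m): B₁ = 2.15×10⁻⁵ T. Loop 2 (z = 0.099 m): B₂ = 2.15×10⁻⁵ T.
The fields add: B = B₁ + B₂ = 4.30×10⁻⁵ T.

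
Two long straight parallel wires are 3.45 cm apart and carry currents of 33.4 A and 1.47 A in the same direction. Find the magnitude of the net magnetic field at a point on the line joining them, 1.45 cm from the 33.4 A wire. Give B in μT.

Each long wire gives B = μ₀I/(2πd). Distances are d₁ = 0.0145 m and d₂ = 0.02 m.
B₁ = 4.61×10⁻⁴ T, B₂ = 1.47×10⁻⁵ T.
Between parallel currents the two contributions point in opposite directions, so they subtract. B = |B₁ − B₂| = |4.61×10⁻⁴ − 1.47×10⁻⁵| = 4.46×10⁻⁴ T.

B ≈ 446 μT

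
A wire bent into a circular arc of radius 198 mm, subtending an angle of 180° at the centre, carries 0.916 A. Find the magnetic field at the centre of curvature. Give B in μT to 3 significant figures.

The Biot–Savart field of a circular arc at its centre is B = μ₀Iφ/(4πR), with φ = 3.142 rad.
B = (4π×10⁻⁷ × 0.916 × 3.142) / (4π × 0.198) = 1.45×10⁻⁶ T.

B ≈ 1.45 μT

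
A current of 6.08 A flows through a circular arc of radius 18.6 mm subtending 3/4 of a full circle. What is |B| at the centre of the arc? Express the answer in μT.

The Biot–Savart field of a circular arc at its centre is B = μ₀Iφ/(4πR), with φ = 4.712 rad.
B = (4π×10⁻⁷ × 6.08 × 4.712) / (4π × 0.0186) = 1.54×10⁻⁴ T.

B ≈ 154 μT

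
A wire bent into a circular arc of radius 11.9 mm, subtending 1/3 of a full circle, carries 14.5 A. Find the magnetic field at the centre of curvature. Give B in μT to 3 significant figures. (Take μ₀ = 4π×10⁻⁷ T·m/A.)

B ≈ 255 μT

The Biot–Savart field of a circular arc at its centre is B = μ₀Iφ/(4πR), with φ = 2.094 rad.
B = (4π×10⁻⁷ × 14.5 × 2.094) / (4π × 0.0119) = 2.55×10⁻⁴ T.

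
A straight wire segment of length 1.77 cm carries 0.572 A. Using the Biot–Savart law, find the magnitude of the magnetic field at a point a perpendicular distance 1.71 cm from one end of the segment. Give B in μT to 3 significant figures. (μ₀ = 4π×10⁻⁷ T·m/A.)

For a finite straight segment, B = (μ₀I/4πd)(sinθ₁ + sinθ₂), where θ₁, θ₂ are the angles from the perpendicular to each end.
The perpendicular foot is at one end, so the two end-offsets along the wire are 0 and L = 0.0177 m.
sinθ₁ = 0/√(0²+0.0171²) = 0.0000; sinθ₂ = 0.0177/√(0.0177²+0.0171²) = 0.7192.
B = (4π×10⁻⁷ × 0.572) / (4π × 0.0171) × (0.0000 + 0.7192) = 2.41×10⁻⁶ T.

B ≈ 2.41 μT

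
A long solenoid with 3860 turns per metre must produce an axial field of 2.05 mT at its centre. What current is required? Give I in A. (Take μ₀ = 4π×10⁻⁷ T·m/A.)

I ≈ 0.423 A

Inside a long solenoid B = μ₀nI with n = 3860 m⁻¹, so I = B/(μ₀n).
I = 2.05×10⁻³ / (4π×10⁻⁷ × 3860) = 0.423 A.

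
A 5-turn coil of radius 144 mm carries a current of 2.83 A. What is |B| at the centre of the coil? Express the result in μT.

B ≈ 61.7 μT

For an N-turn flat coil, B = Nμ₀I/(2R) with R = 0.144 m.
B = 5 × 1.23×10⁻⁵ T = 6.17×10⁻⁵ T.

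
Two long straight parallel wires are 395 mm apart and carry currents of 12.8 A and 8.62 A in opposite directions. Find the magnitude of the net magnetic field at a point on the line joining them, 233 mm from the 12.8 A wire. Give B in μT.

B ≈ 21.6 μT

Each long wire gives B = μ₀I/(2πd). Distances are d₁ = 0.233 m and d₂ = 0.162 m.
B₁ = 1.10×10⁻⁵ T, B₂ = 1.06×10⁻⁵ T.
Between antiparallel currents both contributions point the same way, so they add. B = B₁ + B₂ = 1.10×10⁻⁵ + 1.06×10⁻⁵ = 2.16×10⁻⁵ T.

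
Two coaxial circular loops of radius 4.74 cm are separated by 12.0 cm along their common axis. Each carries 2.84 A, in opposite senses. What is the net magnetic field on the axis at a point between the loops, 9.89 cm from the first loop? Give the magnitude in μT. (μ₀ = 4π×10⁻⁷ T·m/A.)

Each loop contributes B = μ₀IR²/[2(R²+z²)^(3/2)] on the axis, with z measured from that loop.
Loop 1 (z = 0.0989 m): B₁ = 3.04×10⁻⁶ T. Loop 2 (z = 0.0211 m): B₂ = 2.87×10⁻⁵ T.
The fields oppose: B = |B₁ − B₂| = 2.57×10⁻⁵ T.

B ≈ 25.7 μT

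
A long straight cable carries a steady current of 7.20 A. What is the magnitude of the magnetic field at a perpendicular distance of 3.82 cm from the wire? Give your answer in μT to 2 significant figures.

B ≈ 38 μT

For an infinitely long straight wire, B = μ₀I/(2πd).
B = (4π×10⁻⁷ × 7.20) / (2π × 0.0382) = 3.77×10⁻⁵ T.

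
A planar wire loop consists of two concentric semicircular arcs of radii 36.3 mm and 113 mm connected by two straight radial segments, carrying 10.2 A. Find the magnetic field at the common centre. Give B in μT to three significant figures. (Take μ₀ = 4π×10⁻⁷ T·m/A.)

B ≈ 59.9 μT

The radial connectors point toward the centre, so dl × r̂ = 0 and they contribute nothing.
Each semicircle gives μ₀I/(4R): inner arc 8.83×10⁻⁵ T, outer arc 2.84×10⁻⁵ T.
The two arcs carry current in opposite angular senses, so their fields oppose: B = |8.83×10⁻⁵ − 2.84×10⁻⁵| = 5.99×10⁻⁵ T.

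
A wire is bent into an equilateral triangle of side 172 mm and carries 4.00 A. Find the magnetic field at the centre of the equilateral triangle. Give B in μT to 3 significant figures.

Each side is a finite straight segment at perpendicular distance d = a/(2 tan(π/3)) = 0.04965 m from the centre, with end-angles ±π/3.
One side contributes B₁ = (μ₀I/4πd)·2 sin(π/3) = 1.40×10⁻⁵ T.
All 3 sides add in the same direction: B = 3 × 1.40×10⁻⁵ = 4.19×10⁻⁵ T.

B ≈ 41.9 μT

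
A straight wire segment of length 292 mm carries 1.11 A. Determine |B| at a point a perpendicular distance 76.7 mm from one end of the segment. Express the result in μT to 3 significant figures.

For a finite straight segment, B = (μ₀I/4πd)(sinθ₁ + sinθ₂), where θ₁, θ₂ are the angles from the perpendicular to each end.
The perpendicular foot is at one end, so the two end-offsets along the wire are 0 and L = 0.292 m.
sinθ₁ = 0/√(0²+0.0767²) = 0.0000; sinθ₂ = 0.292/√(0.292²+0.0767²) = 0.9672.
B = (4π×10⁻⁷ × 1.11) / (4π × 0.0767) × (0.0000 + 0.9672) = 1.40×10⁻⁶ T.

B ≈ 1.40 μT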